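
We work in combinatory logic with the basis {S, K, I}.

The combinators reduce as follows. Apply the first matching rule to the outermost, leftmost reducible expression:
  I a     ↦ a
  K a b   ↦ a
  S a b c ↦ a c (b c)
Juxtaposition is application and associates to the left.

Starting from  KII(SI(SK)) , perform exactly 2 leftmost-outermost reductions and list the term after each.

  start: KII(SI(SK))
  step 1: I(SI(SK))
  step 2: SI(SK)

Answer: after 2 steps: SI(SK)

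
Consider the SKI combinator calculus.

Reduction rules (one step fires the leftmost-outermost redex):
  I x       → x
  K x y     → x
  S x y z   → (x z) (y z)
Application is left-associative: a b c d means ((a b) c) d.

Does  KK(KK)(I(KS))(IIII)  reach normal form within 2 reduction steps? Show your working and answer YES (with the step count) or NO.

Answer: NO — after 2 steps the term is I(KS), not yet normal

Working:
  start: KK(KK)(I(KS))(IIII)
  step 1: K(I(KS))(IIII)
  step 2: I(KS)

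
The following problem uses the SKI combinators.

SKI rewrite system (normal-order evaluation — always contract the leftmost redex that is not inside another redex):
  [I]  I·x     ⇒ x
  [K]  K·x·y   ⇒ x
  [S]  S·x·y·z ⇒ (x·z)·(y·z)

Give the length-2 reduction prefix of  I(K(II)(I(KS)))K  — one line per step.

Answer: after 2 steps: IIK

Derivation:
  start: I(K(II)(I(KS)))K
  →1  K(II)(I(KS))K
  →2  IIK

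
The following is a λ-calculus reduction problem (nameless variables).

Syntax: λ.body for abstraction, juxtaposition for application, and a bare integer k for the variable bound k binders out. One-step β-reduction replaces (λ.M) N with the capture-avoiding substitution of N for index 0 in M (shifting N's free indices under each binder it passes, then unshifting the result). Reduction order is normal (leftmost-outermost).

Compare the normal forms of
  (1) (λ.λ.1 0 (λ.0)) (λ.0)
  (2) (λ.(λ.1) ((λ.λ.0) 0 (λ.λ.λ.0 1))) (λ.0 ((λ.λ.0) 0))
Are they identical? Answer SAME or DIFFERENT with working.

Term A:
  start: (λ.λ.1 0 (λ.0)) (λ.0)
  step 1: λ.(λ.0) 0 (λ.0)
  step 2: λ.0 (λ.0)

Term B:
  start: (λ.(λ.1) ((λ.λ.0) 0 (λ.λ.λ.0 1))) (λ.0 ((λ.λ.0) 0))
  step 1: (λ.λ.0 ((λ.λ.0) 0)) ((λ.λ.0) (λ.0 ((λ.λ.0) 0)) (λ.λ.λ.0 1))
  step 2: λ.0 ((λ.λ.0) 0)
  step 3: λ.0 (λ.0)

Answer: SAME — A ⇓ λ.0 (λ.0), B ⇓ λ.0 (λ.0)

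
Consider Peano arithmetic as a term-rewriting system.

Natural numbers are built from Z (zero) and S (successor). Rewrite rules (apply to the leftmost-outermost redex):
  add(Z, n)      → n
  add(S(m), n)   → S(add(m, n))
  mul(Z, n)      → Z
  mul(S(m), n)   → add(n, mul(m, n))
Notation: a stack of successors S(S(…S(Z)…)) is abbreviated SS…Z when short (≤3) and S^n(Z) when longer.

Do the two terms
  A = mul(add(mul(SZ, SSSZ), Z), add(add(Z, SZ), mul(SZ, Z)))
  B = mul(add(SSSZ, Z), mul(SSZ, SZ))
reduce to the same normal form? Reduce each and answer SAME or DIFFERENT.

Answer: DIFFERENT — A ⇓ SSSZ, B ⇓ S^6(Z)

Reduction:
Term A:
  start: mul(add(mul(SZ, SSSZ), Z), add(add(Z, SZ), mul(SZ, Z)))
  →1  mul(add(add(SSSZ, mul(Z, SSSZ)), Z), add(add(Z, SZ), mul(SZ, Z)))
  →2  mul(add(S(add(SSZ, mul(Z, SSSZ))), Z), add(add(Z, SZ), mul(SZ, Z)))
  →3  mul(S(add(add(SSZ, mul(Z, SSSZ)), Z)), add(add(Z, SZ), mul(SZ, Z)))
  →4  add(add(add(Z, SZ), mul(SZ, Z)), mul(add(add(SSZ, mul(Z, SSSZ)), Z), add(add(Z, SZ), mul(SZ, Z))))
  →5  add(add(SZ, mul(SZ, Z)), mul(add(add(SSZ, mul(Z, SSSZ)), Z), add(add(Z, SZ), mul(SZ, Z))))
  →6  add(S(add(Z, mul(SZ, Z))), mul(add(add(SSZ, mul(Z, SSSZ)), Z), add(add(Z, SZ), mul(SZ, Z))))
  →7  S(add(add(Z, mul(SZ, Z)), mul(add(add(SSZ, mul(Z, SSSZ)), Z), add(add(Z, SZ), mul(SZ, Z)))))
  →8  S(add(mul(SZ, Z), mul(add(add(SSZ, mul(Z, SSSZ)), Z), add(add(Z, SZ), mul(SZ, Z)))))
  →9  S(add(add(Z, mul(Z, Z)), mul(add(add(SSZ, mul(Z, SSSZ)), Z), add(add(Z, SZ), mul(SZ, Z)))))
  →10  S(add(mul(Z, Z), mul(add(add(SSZ, mul(Z, SSSZ)), Z), add(add(Z, SZ), mul(SZ, Z)))))
  →11  S(add(Z, mul(add(add(SSZ, mul(Z, SSSZ)), Z), add(add(Z, SZ), mul(SZ, Z)))))
  →12  S(mul(add(add(SSZ, mul(Z, SSSZ)), Z), add(add(Z, SZ), mul(SZ, Z))))
  →13  S(mul(add(S(add(SZ, mul(Z, SSSZ))), Z), add(add(Z, SZ), mul(SZ, Z))))
  →14  S(mul(S(add(add(SZ, mul(Z, SSSZ)), Z)), add(add(Z, SZ), mul(SZ, Z))))
  →15  S(add(add(add(Z, SZ), mul(SZ, Z)), mul(add(add(SZ, mul(Z, SSSZ)), Z), add(add(Z, SZ), mul(SZ, Z)))))
  →16  S(add(add(SZ, mul(SZ, Z)), mul(add(add(SZ, mul(Z, SSSZ)), Z), add(add(Z, SZ), mul(SZ, Z)))))
  →17  S(add(S(add(Z, mul(SZ, Z))), mul(add(add(SZ, mul(Z, SSSZ)), Z), add(add(Z, SZ), mul(SZ, Z)))))
  →18  S(S(add(add(Z, mul(SZ, Z)), mul(add(add(SZ, mul(Z, SSSZ)), Z), add(add(Z, SZ), mul(SZ, Z))))))
  →19  S(S(add(mul(SZ, Z), mul(add(add(SZ, mul(Z, SSSZ)), Z), add(add(Z, SZ), mul(SZ, Z))))))
  →20  S(S(add(add(Z, mul(Z, Z)), mul(add(add(SZ, mul(Z, SSSZ)), Z), add(add(Z, SZ), mul(SZ, Z))))))
  →21  S(S(add(mul(Z, Z), mul(add(add(SZ, mul(Z, SSSZ)), Z), add(add(Z, SZ), mul(SZ, Z))))))
  →22  S(S(add(Z, mul(add(add(SZ, mul(Z, SSSZ)), Z), add(add(Z, SZ), mul(SZ, Z))))))
  →23  S(S(mul(add(add(SZ, mul(Z, SSSZ)), Z), add(add(Z, SZ), mul(SZ, Z)))))
  →24  S(S(mul(add(S(add(Z, mul(Z, SSSZ))), Z), add(add(Z, SZ), mul(SZ, Z)))))
  →25  S(S(mul(S(add(add(Z, mul(Z, SSSZ)), Z)), add(add(Z, SZ), mul(SZ, Z)))))
  →26  S(S(add(add(add(Z, SZ), mul(SZ, Z)), mul(add(add(Z, mul(Z, SSSZ)), Z), add(add(Z, SZ), mul(SZ, Z))))))
  →27  S(S(add(add(SZ, mul(SZ, Z)), mul(add(add(Z, mul(Z, SSSZ)), Z), add(add(Z, SZ), mul(SZ, Z))))))
  →28  S(S(add(S(add(Z, mul(SZ, Z))), mul(add(add(Z, mul(Z, SSSZ)), Z), add(add(Z, SZ), mul(SZ, Z))))))
  →29  S(S(S(add(add(Z, mul(SZ, Z)), mul(add(add(Z, mul(Z, SSSZ)), Z), add(add(Z, SZ), mul(SZ, Z)))))))
  →30  S(S(S(add(mul(SZ, Z), mul(add(add(Z, mul(Z, SSSZ)), Z), add(add(Z, SZ), mul(SZ, Z)))))))
  →31  S(S(S(add(add(Z, mul(Z, Z)), mul(add(add(Z, mul(Z, SSSZ)), Z), add(add(Z, SZ), mul(SZ, Z)))))))
  →32  S(S(S(add(mul(Z, Z), mul(add(add(Z, mul(Z, SSSZ)), Z), add(add(Z, SZ), mul(SZ, Z)))))))
  →33  S(S(S(add(Z, mul(add(add(Z, mul(Z, SSSZ)), Z), add(add(Z, SZ), mul(SZ, Z)))))))
  →34  S(S(S(mul(add(add(Z, mul(Z, SSSZ)), Z), add(add(Z, SZ), mul(SZ, Z))))))
  →35  S(S(S(mul(add(mul(Z, SSSZ), Z), add(add(Z, SZ), mul(SZ, Z))))))
  →36  S(S(S(mul(add(Z, Z), add(add(Z, SZ), mul(SZ, Z))))))
  →37  S(S(S(mul(Z, add(add(Z, SZ), mul(SZ, Z))))))
  →38  SSSZ

Term B:
  start: mul(add(SSSZ, Z), mul(SSZ, SZ))
  →1  mul(S(add(SSZ, Z)), mul(SSZ, SZ))
  →2  add(mul(SSZ, SZ), mul(add(SSZ, Z), mul(SSZ, SZ)))
  →3  add(add(SZ, mul(SZ, SZ)), mul(add(SSZ, Z), mul(SSZ, SZ)))
  →4  add(S(add(Z, mul(SZ, SZ))), mul(add(SSZ, Z), mul(SSZ, SZ)))
  →5  S(add(add(Z, mul(SZ, SZ)), mul(add(SSZ, Z), mul(SSZ, SZ))))
  →6  S(add(mul(SZ, SZ), mul(add(SSZ, Z), mul(SSZ, SZ))))
  →7  S(add(add(SZ, mul(Z, SZ)), mul(add(SSZ, Z), mul(SSZ, SZ))))
  →8  S(add(S(add(Z, mul(Z, SZ))), mul(add(SSZ, Z), mul(SSZ, SZ))))
  →9  S(S(add(add(Z, mul(Z, SZ)), mul(add(SSZ, Z), mul(SSZ, SZ)))))
  →10  S(S(add(mul(Z, SZ), mul(add(SSZ, Z), mul(SSZ, SZ)))))
  →11  S(S(add(Z, mul(add(SSZ, Z), mul(SSZ, SZ)))))
  →12  S(S(mul(add(SSZ, Z), mul(SSZ, SZ))))
  →13  S(S(mul(S(add(SZ, Z)), mul(SSZ, SZ))))
  →14  S(S(add(mul(SSZ, SZ), mul(add(SZ, Z), mul(SSZ, SZ)))))
  →15  S(S(add(add(SZ, mul(SZ, SZ)), mul(add(SZ, Z), mul(SSZ, SZ)))))
  →16  S(S(add(S(add(Z, mul(SZ, SZ))), mul(add(SZ, Z), mul(SSZ, SZ)))))
  →17  S(S(S(add(add(Z, mul(SZ, SZ)), mul(add(SZ, Z), mul(SSZ, SZ))))))
  →18  S(S(S(add(mul(SZ, SZ), mul(add(SZ, Z), mul(SSZ, SZ))))))
  →19  S(S(S(add(add(SZ, mul(Z, SZ)), mul(add(SZ, Z), mul(SSZ, SZ))))))
  →20  S(S(S(add(S(add(Z, mul(Z, SZ))), mul(add(SZ, Z), mul(SSZ, SZ))))))
  →21  S(S(S(S(add(add(Z, mul(Z, SZ)), mul(add(SZ, Z), mul(SSZ, SZ)))))))
  →22  S(S(S(S(add(mul(Z, SZ), mul(add(SZ, Z), mul(SSZ, SZ)))))))
  →23  S(S(S(S(add(Z, mul(add(SZ, Z), mul(SSZ, SZ)))))))
  →24  S(S(S(S(mul(add(SZ, Z), mul(SSZ, SZ))))))
  →25  S(S(S(S(mul(S(add(Z, Z)), mul(SSZ, SZ))))))
  →26  S(S(S(S(add(mul(SSZ, SZ), mul(add(Z, Z), mul(SSZ, SZ)))))))
  →27  S(S(S(S(add(add(SZ, mul(SZ, SZ)), mul(add(Z, Z), mul(SSZ, SZ)))))))
  →28  S(S(S(S(add(S(add(Z, mul(SZ, SZ))), mul(add(Z, Z), mul(SSZ, SZ)))))))
  →29  S(S(S(S(S(add(add(Z, mul(SZ, SZ)), mul(add(Z, Z), mul(SSZ, SZ))))))))
  →30  S(S(S(S(S(add(mul(SZ, SZ), mul(add(Z, Z), mul(SSZ, SZ))))))))
  →31  S(S(S(S(S(add(add(SZ, mul(Z, SZ)), mul(add(Z, Z), mul(SSZ, SZ))))))))
  →32  S(S(S(S(S(add(S(add(Z, mul(Z, SZ))), mul(add(Z, Z), mul(SSZ, SZ))))))))
  →33  S(S(S(S(S(S(add(add(Z, mul(Z, SZ)), mul(add(Z, Z), mul(SSZ, SZ)))))))))
  →34  S(S(S(S(S(S(add(mul(Z, SZ), mul(add(Z, Z), mul(SSZ, SZ)))))))))
  →35  S(S(S(S(S(S(add(Z, mul(add(Z, Z), mul(SSZ, SZ)))))))))
  →36  S(S(S(S(S(S(mul(add(Z, Z), mul(SSZ, SZ))))))))
  →37  S(S(S(S(S(S(mul(Z, mul(SSZ, SZ))))))))
  →38  S^6(Z)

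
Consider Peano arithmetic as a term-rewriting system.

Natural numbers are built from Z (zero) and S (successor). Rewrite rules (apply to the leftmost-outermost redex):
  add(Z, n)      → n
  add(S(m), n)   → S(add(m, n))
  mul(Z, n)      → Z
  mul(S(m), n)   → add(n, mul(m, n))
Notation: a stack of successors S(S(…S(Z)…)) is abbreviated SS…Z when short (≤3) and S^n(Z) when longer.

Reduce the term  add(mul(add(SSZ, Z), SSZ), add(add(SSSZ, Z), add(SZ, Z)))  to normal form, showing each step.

  start: add(mul(add(SSZ, Z), SSZ), add(add(SSSZ, Z), add(SZ, Z)))
  step 1: add(mul(S(add(SZ, Z)), SSZ), add(add(SSSZ, Z), add(SZ, Z)))
  step 2: add(add(SSZ, mul(add(SZ, Z), SSZ)), add(add(SSSZ, Z), add(SZ, Z)))
  step 3: add(S(add(SZ, mul(add(SZ, Z), SSZ))), add(add(SSSZ, Z), add(SZ, Z)))
  step 4: S(add(add(SZ, mul(add(SZ, Z), SSZ)), add(add(SSSZ, Z), add(SZ, Z))))
  step 5: S(add(S(add(Z, mul(add(SZ, Z), SSZ))), add(add(SSSZ, Z), add(SZ, Z))))
  step 6: S(S(add(add(Z, mul(add(SZ, Z), SSZ)), add(add(SSSZ, Z), add(SZ, Z)))))
  step 7: S(S(add(mul(add(SZ, Z), SSZ), add(add(SSSZ, Z), add(SZ, Z)))))
  step 8: S(S(add(mul(S(add(Z, Z)), SSZ), add(add(SSSZ, Z), add(SZ, Z)))))
  step 9: S(S(add(add(SSZ, mul(add(Z, Z), SSZ)), add(add(SSSZ, Z), add(SZ, Z)))))
  step 10: S(S(add(S(add(SZ, mul(add(Z, Z), SSZ))), add(add(SSSZ, Z), add(SZ, Z)))))
  step 11: S(S(S(add(add(SZ, mul(add(Z, Z), SSZ)), add(add(SSSZ, Z), add(SZ, Z))))))
  step 12: S(S(S(add(S(add(Z, mul(add(Z, Z), SSZ))), add(add(SSSZ, Z), add(SZ, Z))))))
  step 13: S(S(S(S(add(add(Z, mul(add(Z, Z), SSZ)), add(add(SSSZ, Z), add(SZ, Z)))))))
  step 14: S(S(S(S(add(mul(add(Z, Z), SSZ), add(add(SSSZ, Z), add(SZ, Z)))))))
  step 15: S(S(S(S(add(mul(Z, SSZ), add(add(SSSZ, Z), add(SZ, Z)))))))
  step 16: S(S(S(S(add(Z, add(add(SSSZ, Z), add(SZ, Z)))))))
  step 17: S(S(S(S(add(add(SSSZ, Z), add(SZ, Z))))))
  step 18: S(S(S(S(add(S(add(SSZ, Z)), add(SZ, Z))))))
  step 19: S(S(S(S(S(add(add(SSZ, Z), add(SZ, Z)))))))
  step 20: S(S(S(S(S(add(S(add(SZ, Z)), add(SZ, Z)))))))
  step 21: S(S(S(S(S(S(add(add(SZ, Z), add(SZ, Z))))))))
  step 22: S(S(S(S(S(S(add(S(add(Z, Z)), add(SZ, Z))))))))
  step 23: S(S(S(S(S(S(S(add(add(Z, Z), add(SZ, Z)))))))))
  step 24: S(S(S(S(S(S(S(add(Z, add(SZ, Z)))))))))
  step 25: S(S(S(S(S(S(S(add(SZ, Z))))))))
  step 26: S(S(S(S(S(S(S(S(add(Z, Z)))))))))
  step 27: S^8(Z)

Answer: normal form = S^8(Z)  (in 27 steps)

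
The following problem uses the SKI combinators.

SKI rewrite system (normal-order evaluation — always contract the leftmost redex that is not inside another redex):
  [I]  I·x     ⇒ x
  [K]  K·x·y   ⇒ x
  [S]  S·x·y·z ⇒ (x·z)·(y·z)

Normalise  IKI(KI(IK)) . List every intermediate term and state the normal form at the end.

  start: IKI(KI(IK))
  step 1: KI(KI(IK))
  step 2: I

Answer: normal form = I  (in 2 steps)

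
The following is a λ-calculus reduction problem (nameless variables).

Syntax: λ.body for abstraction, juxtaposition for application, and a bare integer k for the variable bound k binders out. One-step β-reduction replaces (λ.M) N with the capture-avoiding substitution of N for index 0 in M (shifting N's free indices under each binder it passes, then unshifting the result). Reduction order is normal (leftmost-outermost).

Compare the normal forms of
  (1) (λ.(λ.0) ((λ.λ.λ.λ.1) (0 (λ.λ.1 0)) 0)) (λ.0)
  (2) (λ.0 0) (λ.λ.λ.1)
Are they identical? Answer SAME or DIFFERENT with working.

Answer: SAME — A ⇓ λ.λ.1, B ⇓ λ.λ.1

Working:
Term A:
  start: (λ.(λ.0) ((λ.λ.λ.λ.1) (0 (λ.λ.1 0)) 0)) (λ.0)
  →1  (λ.0) ((λ.λ.λ.λ.1) ((λ.0) (λ.λ.1 0)) (λ.0))
  →2  (λ.λ.λ.λ.1) ((λ.0) (λ.λ.1 0)) (λ.0)
  →3  (λ.λ.λ.1) (λ.0)
  →4  λ.λ.1

Term B:
  start: (λ.0 0) (λ.λ.λ.1)
  →1  (λ.λ.λ.1) (λ.λ.λ.1)
  →2  λ.λ.1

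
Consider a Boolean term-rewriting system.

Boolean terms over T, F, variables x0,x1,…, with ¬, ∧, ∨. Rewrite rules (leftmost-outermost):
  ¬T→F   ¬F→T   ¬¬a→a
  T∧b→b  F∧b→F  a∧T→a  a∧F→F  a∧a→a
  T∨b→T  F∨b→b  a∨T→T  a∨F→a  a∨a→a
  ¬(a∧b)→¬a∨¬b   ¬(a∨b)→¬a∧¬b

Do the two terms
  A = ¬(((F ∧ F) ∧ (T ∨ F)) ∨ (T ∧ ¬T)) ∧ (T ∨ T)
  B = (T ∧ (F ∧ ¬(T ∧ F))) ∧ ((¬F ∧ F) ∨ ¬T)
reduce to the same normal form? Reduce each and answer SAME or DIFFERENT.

Answer: DIFFERENT — A ⇓ T, B ⇓ F

Working:
Term A:
  start: ¬(((F ∧ F) ∧ (T ∨ F)) ∨ (T ∧ ¬T)) ∧ (T ∨ T)
  [1] (¬((F ∧ F) ∧ (T ∨ F)) ∧ ¬(T ∧ ¬T)) ∧ (T ∨ T)
  [2] ((¬(F ∧ F) ∨ ¬(T ∨ F)) ∧ ¬(T ∧ ¬T)) ∧ (T ∨ T)
  [3] (((¬F ∨ ¬F) ∨ ¬(T ∨ F)) ∧ ¬(T ∧ ¬T)) ∧ (T ∨ T)
  [4] ((¬F ∨ ¬(T ∨ F)) ∧ ¬(T ∧ ¬T)) ∧ (T ∨ T)
  [5] ((T ∨ ¬(T ∨ F)) ∧ ¬(T ∧ ¬T)) ∧ (T ∨ T)
  [6] (T ∧ ¬(T ∧ ¬T)) ∧ (T ∨ T)
  [7] ¬(T ∧ ¬T) ∧ (T ∨ T)
  [8] (¬T ∨ ¬¬T) ∧ (T ∨ T)
  [9] (F ∨ ¬¬T) ∧ (T ∨ T)
  [10] ¬¬T ∧ (T ∨ T)
  [11] T ∧ (T ∨ T)
  [12] T ∨ T
  [13] T

Term B:
  start: (T ∧ (F ∧ ¬(T ∧ F))) ∧ ((¬F ∧ F) ∨ ¬T)
  [1] (F ∧ ¬(T ∧ F)) ∧ ((¬F ∧ F) ∨ ¬T)
  [2] F ∧ ((¬F ∧ F) ∨ ¬T)
  [3] F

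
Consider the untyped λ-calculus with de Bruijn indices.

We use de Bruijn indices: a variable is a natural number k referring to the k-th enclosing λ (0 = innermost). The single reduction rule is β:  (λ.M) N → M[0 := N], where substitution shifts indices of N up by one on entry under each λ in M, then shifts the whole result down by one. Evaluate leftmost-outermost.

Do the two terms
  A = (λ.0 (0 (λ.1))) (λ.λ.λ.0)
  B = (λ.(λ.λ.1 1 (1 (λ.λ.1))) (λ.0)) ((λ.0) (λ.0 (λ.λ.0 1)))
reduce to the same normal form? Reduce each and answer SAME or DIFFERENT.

Term A:
  start: (λ.0 (0 (λ.1))) (λ.λ.λ.0)
  [1] (λ.λ.λ.0) ((λ.λ.λ.0) (λ.λ.λ.λ.0))
  [2] λ.λ.0

Term B:
  start: (λ.(λ.λ.1 1 (1 (λ.λ.1))) (λ.0)) ((λ.0) (λ.0 (λ.λ.0 1)))
  [1] (λ.λ.1 1 (1 (λ.λ.1))) (λ.0)
  [2] λ.(λ.0) (λ.0) ((λ.0) (λ.λ.1))
  [3] λ.(λ.0) ((λ.0) (λ.λ.1))
  [4] λ.(λ.0) (λ.λ.1)
  [5] λ.λ.λ.1

Answer: DIFFERENT — A ⇓ λ.λ.0, B ⇓ λ.λ.λ.1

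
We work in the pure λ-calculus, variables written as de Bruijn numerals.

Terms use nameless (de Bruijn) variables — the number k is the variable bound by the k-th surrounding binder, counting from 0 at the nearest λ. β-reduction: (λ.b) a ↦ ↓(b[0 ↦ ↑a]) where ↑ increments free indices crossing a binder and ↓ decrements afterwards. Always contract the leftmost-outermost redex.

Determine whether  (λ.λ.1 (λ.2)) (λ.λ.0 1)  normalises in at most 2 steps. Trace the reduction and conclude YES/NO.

  start: (λ.λ.1 (λ.2)) (λ.λ.0 1)
  →1  λ.(λ.λ.0 1) (λ.λ.λ.0 1)
  →2  λ.λ.0 (λ.λ.λ.0 1)

Answer: YES — reaches normal form λ.λ.0 (λ.λ.λ.0 1) in 2 ≤ 2 steps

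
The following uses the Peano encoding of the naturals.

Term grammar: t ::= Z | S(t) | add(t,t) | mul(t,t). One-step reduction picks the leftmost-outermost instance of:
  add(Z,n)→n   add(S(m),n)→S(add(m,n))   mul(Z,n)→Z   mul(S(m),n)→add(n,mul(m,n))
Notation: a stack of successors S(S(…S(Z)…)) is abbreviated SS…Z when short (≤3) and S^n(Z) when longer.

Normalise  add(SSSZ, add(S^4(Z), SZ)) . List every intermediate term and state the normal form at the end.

  start: add(SSSZ, add(S^4(Z), SZ))
  step 1: S(add(SSZ, add(S^4(Z), SZ)))
  step 2: S(S(add(SZ, add(S^4(Z), SZ))))
  step 3: S(S(S(add(Z, add(S^4(Z), SZ)))))
  step 4: S(S(S(add(S^4(Z), SZ))))
  step 5: S(S(S(S(add(SSSZ, SZ)))))
  step 6: S(S(S(S(S(add(SSZ, SZ))))))
  step 7: S(S(S(S(S(S(add(SZ, SZ)))))))
  step 8: S(S(S(S(S(S(S(add(Z, SZ))))))))
  step 9: S^8(Z)

Answer: normal form = S^8(Z)  (in 9 steps)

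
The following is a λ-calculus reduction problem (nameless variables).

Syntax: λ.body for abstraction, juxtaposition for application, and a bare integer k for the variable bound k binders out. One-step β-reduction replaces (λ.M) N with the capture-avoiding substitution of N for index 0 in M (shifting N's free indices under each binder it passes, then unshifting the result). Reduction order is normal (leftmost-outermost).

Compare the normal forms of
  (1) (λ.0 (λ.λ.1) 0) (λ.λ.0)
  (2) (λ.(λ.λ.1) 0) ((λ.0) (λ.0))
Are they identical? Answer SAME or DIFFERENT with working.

Term A:
  start: (λ.0 (λ.λ.1) 0) (λ.λ.0)
  [1] (λ.λ.0) (λ.λ.1) (λ.λ.0)
  [2] (λ.0) (λ.λ.0)
  [3] λ.λ.0

Term B:
  start: (λ.(λ.λ.1) 0) ((λ.0) (λ.0))
  [1] (λ.λ.1) ((λ.0) (λ.0))
  [2] λ.(λ.0) (λ.0)
  [3] λ.λ.0

Answer: SAME — A ⇓ λ.λ.0, B ⇓ λ.λ.0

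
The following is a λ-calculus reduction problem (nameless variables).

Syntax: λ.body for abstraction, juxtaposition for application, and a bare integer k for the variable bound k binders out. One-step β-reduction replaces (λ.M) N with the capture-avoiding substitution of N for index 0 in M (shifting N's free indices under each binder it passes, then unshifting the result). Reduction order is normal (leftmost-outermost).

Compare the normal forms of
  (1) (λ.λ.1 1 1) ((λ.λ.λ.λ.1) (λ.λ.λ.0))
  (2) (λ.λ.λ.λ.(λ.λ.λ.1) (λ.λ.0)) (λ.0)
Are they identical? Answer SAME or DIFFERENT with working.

Term A:
  start: (λ.λ.1 1 1) ((λ.λ.λ.λ.1) (λ.λ.λ.0))
  →1  λ.(λ.λ.λ.λ.1) (λ.λ.λ.0) ((λ.λ.λ.λ.1) (λ.λ.λ.0)) ((λ.λ.λ.λ.1) (λ.λ.λ.0))
  →2  λ.(λ.λ.λ.1) ((λ.λ.λ.λ.1) (λ.λ.λ.0)) ((λ.λ.λ.λ.1) (λ.λ.λ.0))
  →3  λ.(λ.λ.1) ((λ.λ.λ.λ.1) (λ.λ.λ.0))
  →4  λ.λ.(λ.λ.λ.λ.1) (λ.λ.λ.0)
  →5  λ.λ.λ.λ.λ.1

Term B:
  start: (λ.λ.λ.λ.(λ.λ.λ.1) (λ.λ.0)) (λ.0)
  →1  λ.λ.λ.(λ.λ.λ.1) (λ.λ.0)
  →2  λ.λ.λ.λ.λ.1

Answer: SAME — A ⇓ λ.λ.λ.λ.λ.1, B ⇓ λ.λ.λ.λ.λ.1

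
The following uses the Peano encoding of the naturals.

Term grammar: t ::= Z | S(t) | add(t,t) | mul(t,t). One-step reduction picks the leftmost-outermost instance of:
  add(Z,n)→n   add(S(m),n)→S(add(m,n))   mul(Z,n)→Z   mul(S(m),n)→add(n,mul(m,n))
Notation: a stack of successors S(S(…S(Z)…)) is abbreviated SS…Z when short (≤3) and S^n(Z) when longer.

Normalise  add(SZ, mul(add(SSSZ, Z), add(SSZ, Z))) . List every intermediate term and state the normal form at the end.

  start: add(SZ, mul(add(SSSZ, Z), add(SSZ, Z)))
  [1] S(add(Z, mul(add(SSSZ, Z), add(SSZ, Z))))
  [2] S(mul(add(SSSZ, Z), add(SSZ, Z)))
  [3] S(mul(S(add(SSZ, Z)), add(SSZ, Z)))
  [4] S(add(add(SSZ, Z), mul(add(SSZ, Z), add(SSZ, Z))))
  [5] S(add(S(add(SZ, Z)), mul(add(SSZ, Z), add(SSZ, Z))))
  [6] S(S(add(add(SZ, Z), mul(add(SSZ, Z), add(SSZ, Z)))))
  [7] S(S(add(S(add(Z, Z)), mul(add(SSZ, Z), add(SSZ, Z)))))
  [8] S(S(S(add(add(Z, Z), mul(add(SSZ, Z), add(SSZ, Z))))))
  [9] S(S(S(add(Z, mul(add(SSZ, Z), add(SSZ, Z))))))
  [10] S(S(S(mul(add(SSZ, Z), add(SSZ, Z)))))
  [11] S(S(S(mul(S(add(SZ, Z)), add(SSZ, Z)))))
  [12] S(S(S(add(add(SSZ, Z), mul(add(SZ, Z), add(SSZ, Z))))))
  [13] S(S(S(add(S(add(SZ, Z)), mul(add(SZ, Z), add(SSZ, Z))))))
  [14] S(S(S(S(add(add(SZ, Z), mul(add(SZ, Z), add(SSZ, Z)))))))
  [15] S(S(S(S(add(S(add(Z, Z)), mul(add(SZ, Z), add(SSZ, Z)))))))
  [16] S(S(S(S(S(add(add(Z, Z), mul(add(SZ, Z), add(SSZ, Z))))))))
  [17] S(S(S(S(S(add(Z, mul(add(SZ, Z), add(SSZ, Z))))))))
  [18] S(S(S(S(S(mul(add(SZ, Z), add(SSZ, Z)))))))
  [19] S(S(S(S(S(mul(S(add(Z, Z)), add(SSZ, Z)))))))
  [20] S(S(S(S(S(add(add(SSZ, Z), mul(add(Z, Z), add(SSZ, Z))))))))
  [21] S(S(S(S(S(add(S(add(SZ, Z)), mul(add(Z, Z), add(SSZ, Z))))))))
  [22] S(S(S(S(S(S(add(add(SZ, Z), mul(add(Z, Z), add(SSZ, Z)))))))))
  [23] S(S(S(S(S(S(add(S(add(Z, Z)), mul(add(Z, Z), add(SSZ, Z)))))))))
  [24] S(S(S(S(S(S(S(add(add(Z, Z), mul(add(Z, Z), add(SSZ, Z))))))))))
  [25] S(S(S(S(S(S(S(add(Z, mul(add(Z, Z), add(SSZ, Z))))))))))
  [26] S(S(S(S(S(S(S(mul(add(Z, Z), add(SSZ, Z)))))))))
  [27] S(S(S(S(S(S(S(mul(Z, add(SSZ, Z)))))))))
  [28] S^7(Z)

Answer: normal form = S^7(Z)  (in 28 steps)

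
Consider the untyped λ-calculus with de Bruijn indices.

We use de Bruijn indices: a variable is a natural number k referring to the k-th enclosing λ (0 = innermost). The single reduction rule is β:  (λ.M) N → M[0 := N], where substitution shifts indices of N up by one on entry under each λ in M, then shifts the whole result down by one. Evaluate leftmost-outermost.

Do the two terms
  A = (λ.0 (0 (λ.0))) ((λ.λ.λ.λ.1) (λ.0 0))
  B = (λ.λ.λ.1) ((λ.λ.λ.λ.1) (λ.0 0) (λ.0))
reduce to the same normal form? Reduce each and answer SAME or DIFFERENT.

Term A:
  start: (λ.0 (0 (λ.0))) ((λ.λ.λ.λ.1) (λ.0 0))
  step 1: (λ.λ.λ.λ.1) (λ.0 0) ((λ.λ.λ.λ.1) (λ.0 0) (λ.0))
  step 2: (λ.λ.λ.1) ((λ.λ.λ.λ.1) (λ.0 0) (λ.0))
  step 3: λ.λ.1

Term B:
  start: (λ.λ.λ.1) ((λ.λ.λ.λ.1) (λ.0 0) (λ.0))
  step 1: λ.λ.1

Answer: SAME — A ⇓ λ.λ.1, B ⇓ λ.λ.1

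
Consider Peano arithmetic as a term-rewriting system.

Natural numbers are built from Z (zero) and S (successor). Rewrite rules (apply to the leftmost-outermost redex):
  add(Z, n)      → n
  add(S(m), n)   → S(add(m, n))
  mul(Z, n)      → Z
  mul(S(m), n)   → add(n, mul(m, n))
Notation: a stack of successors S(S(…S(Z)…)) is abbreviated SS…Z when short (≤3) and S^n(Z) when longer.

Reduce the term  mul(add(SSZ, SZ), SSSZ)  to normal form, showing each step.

Answer: normal form = S^9(Z)  (in 19 steps)

Reduction:
  start: mul(add(SSZ, SZ), SSSZ)
  →1  mul(S(add(SZ, SZ)), SSSZ)
  →2  add(SSSZ, mul(add(SZ, SZ), SSSZ))
  →3  S(add(SSZ, mul(add(SZ, SZ), SSSZ)))
  →4  S(S(add(SZ, mul(add(SZ, SZ), SSSZ))))
  →5  S(S(S(add(Z, mul(add(SZ, SZ), SSSZ)))))
  →6  S(S(S(mul(add(SZ, SZ), SSSZ))))
  →7  S(S(S(mul(S(add(Z, SZ)), SSSZ))))
  →8  S(S(S(add(SSSZ, mul(add(Z, SZ), SSSZ)))))
  →9  S(S(S(S(add(SSZ, mul(add(Z, SZ), SSSZ))))))
  →10  S(S(S(S(S(add(SZ, mul(add(Z, SZ), SSSZ)))))))
  →11  S(S(S(S(S(S(add(Z, mul(add(Z, SZ), SSSZ))))))))
  →12  S(S(S(S(S(S(mul(add(Z, SZ), SSSZ)))))))
  →13  S(S(S(S(S(S(mul(SZ, SSSZ)))))))
  →14  S(S(S(S(S(S(add(SSSZ, mul(Z, SSSZ))))))))
  →15  S(S(S(S(S(S(S(add(SSZ, mul(Z, SSSZ)))))))))
  →16  S(S(S(S(S(S(S(S(add(SZ, mul(Z, SSSZ))))))))))
  →17  S(S(S(S(S(S(S(S(S(add(Z, mul(Z, SSSZ)))))))))))
  →18  S(S(S(S(S(S(S(S(S(mul(Z, SSSZ))))))))))
  →19  S^9(Z)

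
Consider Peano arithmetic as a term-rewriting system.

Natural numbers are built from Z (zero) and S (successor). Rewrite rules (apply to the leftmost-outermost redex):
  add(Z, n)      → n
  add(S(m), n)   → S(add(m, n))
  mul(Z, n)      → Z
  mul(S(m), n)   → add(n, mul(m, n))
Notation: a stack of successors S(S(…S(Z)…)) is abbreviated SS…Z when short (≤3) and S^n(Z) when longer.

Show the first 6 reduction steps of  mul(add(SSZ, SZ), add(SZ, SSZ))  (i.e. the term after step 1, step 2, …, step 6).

  start: mul(add(SSZ, SZ), add(SZ, SSZ))
  [1] mul(S(add(SZ, SZ)), add(SZ, SSZ))
  [2] add(add(SZ, SSZ), mul(add(SZ, SZ), add(SZ, SSZ)))
  [3] add(S(add(Z, SSZ)), mul(add(SZ, SZ), add(SZ, SSZ)))
  [4] S(add(add(Z, SSZ), mul(add(SZ, SZ), add(SZ, SSZ))))
  [5] S(add(SSZ, mul(add(SZ, SZ), add(SZ, SSZ))))
  [6] S(S(add(SZ, mul(add(SZ, SZ), add(SZ, SSZ)))))

Answer: after 6 steps: S(S(add(SZ, mul(add(SZ, SZ), add(SZ, SSZ)))))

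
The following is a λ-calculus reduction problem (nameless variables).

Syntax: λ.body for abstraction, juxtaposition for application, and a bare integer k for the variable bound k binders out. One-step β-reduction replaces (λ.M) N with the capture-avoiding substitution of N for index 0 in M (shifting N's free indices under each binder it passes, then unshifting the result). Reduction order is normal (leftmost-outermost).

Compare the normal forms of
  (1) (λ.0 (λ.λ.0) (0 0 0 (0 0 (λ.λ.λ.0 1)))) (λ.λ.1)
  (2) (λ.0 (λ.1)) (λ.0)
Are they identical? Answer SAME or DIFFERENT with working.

Term A:
  start: (λ.0 (λ.λ.0) (0 0 0 (0 0 (λ.λ.λ.0 1)))) (λ.λ.1)
  [1] (λ.λ.1) (λ.λ.0) ((λ.λ.1) (λ.λ.1) (λ.λ.1) ((λ.λ.1) (λ.λ.1) (λ.λ.λ.0 1)))
  [2] (λ.λ.λ.0) ((λ.λ.1) (λ.λ.1) (λ.λ.1) ((λ.λ.1) (λ.λ.1) (λ.λ.λ.0 1)))
  [3] λ.λ.0

Term B:
  start: (λ.0 (λ.1)) (λ.0)
  [1] (λ.0) (λ.λ.0)
  [2] λ.λ.0

Answer: SAME — A ⇓ λ.λ.0, B ⇓ λ.λ.0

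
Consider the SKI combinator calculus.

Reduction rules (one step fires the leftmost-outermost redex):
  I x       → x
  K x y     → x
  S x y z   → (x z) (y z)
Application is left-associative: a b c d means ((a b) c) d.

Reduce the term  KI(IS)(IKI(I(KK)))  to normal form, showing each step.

  start: KI(IS)(IKI(I(KK)))
  step 1: I(IKI(I(KK)))
  step 2: IKI(I(KK))
  step 3: KI(I(KK))
  step 4: I

Answer: normal form = I  (in 4 steps)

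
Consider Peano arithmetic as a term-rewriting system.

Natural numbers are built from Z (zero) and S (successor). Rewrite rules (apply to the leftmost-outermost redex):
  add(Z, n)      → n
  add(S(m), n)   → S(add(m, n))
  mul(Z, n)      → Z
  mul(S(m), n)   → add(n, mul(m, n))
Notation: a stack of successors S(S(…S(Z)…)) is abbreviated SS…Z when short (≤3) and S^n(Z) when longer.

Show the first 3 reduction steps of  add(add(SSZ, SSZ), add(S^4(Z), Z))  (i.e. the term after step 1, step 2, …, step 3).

  start: add(add(SSZ, SSZ), add(S^4(Z), Z))
  [1] add(S(add(SZ, SSZ)), add(S^4(Z), Z))
  [2] S(add(add(SZ, SSZ), add(S^4(Z), Z)))
  [3] S(add(S(add(Z, SSZ)), add(S^4(Z), Z)))

Answer: after 3 steps: S(add(S(add(Z, SSZ)), add(S^4(Z), Z)))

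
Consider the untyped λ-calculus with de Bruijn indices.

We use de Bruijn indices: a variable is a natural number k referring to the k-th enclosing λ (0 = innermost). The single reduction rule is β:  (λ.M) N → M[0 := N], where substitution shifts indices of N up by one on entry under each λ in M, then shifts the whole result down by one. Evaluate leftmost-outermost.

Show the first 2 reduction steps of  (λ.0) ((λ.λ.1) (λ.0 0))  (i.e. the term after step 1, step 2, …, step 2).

  start: (λ.0) ((λ.λ.1) (λ.0 0))
  →1  (λ.λ.1) (λ.0 0)
  →2  λ.λ.0 0

Answer: after 2 steps: λ.λ.0 0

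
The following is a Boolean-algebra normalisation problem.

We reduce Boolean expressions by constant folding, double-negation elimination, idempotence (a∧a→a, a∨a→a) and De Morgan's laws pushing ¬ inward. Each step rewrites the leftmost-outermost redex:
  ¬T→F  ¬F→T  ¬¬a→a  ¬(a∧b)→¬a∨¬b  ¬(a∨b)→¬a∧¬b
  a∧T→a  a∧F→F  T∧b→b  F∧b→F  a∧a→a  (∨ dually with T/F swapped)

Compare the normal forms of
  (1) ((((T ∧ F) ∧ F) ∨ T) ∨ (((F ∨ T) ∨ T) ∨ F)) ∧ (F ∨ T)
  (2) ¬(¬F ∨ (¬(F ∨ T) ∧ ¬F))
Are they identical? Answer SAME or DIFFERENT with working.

Answer: DIFFERENT — A ⇓ T, B ⇓ F

Reduction:
Term A:
  start: ((((T ∧ F) ∧ F) ∨ T) ∨ (((F ∨ T) ∨ T) ∨ F)) ∧ (F ∨ T)
  step 1: (T ∨ (((F ∨ T) ∨ T) ∨ F)) ∧ (F ∨ T)
  step 2: T ∧ (F ∨ T)
  step 3: F ∨ T
  step 4: T

Term B:
  start: ¬(¬F ∨ (¬(F ∨ T) ∧ ¬F))
  step 1: ¬¬F ∧ ¬(¬(F ∨ T) ∧ ¬F)
  step 2: F ∧ ¬(¬(F ∨ T) ∧ ¬F)
  step 3: F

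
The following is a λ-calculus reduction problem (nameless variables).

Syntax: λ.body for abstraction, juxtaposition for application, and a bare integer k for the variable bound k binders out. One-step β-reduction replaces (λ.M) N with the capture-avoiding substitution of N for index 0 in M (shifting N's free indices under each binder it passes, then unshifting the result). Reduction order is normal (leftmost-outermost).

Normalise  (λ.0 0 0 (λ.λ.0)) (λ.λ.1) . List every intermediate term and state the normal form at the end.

Answer: normal form = λ.λ.λ.0  (in 4 steps)

Reduction:
  start: (λ.0 0 0 (λ.λ.0)) (λ.λ.1)
  step 1: (λ.λ.1) (λ.λ.1) (λ.λ.1) (λ.λ.0)
  step 2: (λ.λ.λ.1) (λ.λ.1) (λ.λ.0)
  step 3: (λ.λ.1) (λ.λ.0)
  step 4: λ.λ.λ.0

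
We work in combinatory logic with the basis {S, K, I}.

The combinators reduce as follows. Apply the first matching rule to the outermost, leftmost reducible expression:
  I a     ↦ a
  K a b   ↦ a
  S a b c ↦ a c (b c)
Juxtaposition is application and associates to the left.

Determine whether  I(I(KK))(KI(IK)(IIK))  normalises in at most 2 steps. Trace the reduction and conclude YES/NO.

Answer: NO — after 2 steps the term is KK(KI(IK)(IIK)), not yet normal

Reduction:
  start: I(I(KK))(KI(IK)(IIK))
  [1] I(KK)(KI(IK)(IIK))
  [2] KK(KI(IK)(IIK))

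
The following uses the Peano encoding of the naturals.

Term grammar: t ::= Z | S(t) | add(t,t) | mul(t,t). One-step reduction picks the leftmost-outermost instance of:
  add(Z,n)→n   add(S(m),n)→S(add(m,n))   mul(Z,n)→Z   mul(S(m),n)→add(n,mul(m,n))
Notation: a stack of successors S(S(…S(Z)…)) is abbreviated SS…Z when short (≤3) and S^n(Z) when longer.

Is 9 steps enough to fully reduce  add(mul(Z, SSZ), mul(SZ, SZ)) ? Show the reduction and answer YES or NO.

Answer: YES — reaches normal form SZ in 6 ≤ 9 steps

Reduction:
  start: add(mul(Z, SSZ), mul(SZ, SZ))
  →1  add(Z, mul(SZ, SZ))
  →2  mul(SZ, SZ)
  →3  add(SZ, mul(Z, SZ))
  →4  S(add(Z, mul(Z, SZ)))
  →5  S(mul(Z, SZ))
  →6  SZ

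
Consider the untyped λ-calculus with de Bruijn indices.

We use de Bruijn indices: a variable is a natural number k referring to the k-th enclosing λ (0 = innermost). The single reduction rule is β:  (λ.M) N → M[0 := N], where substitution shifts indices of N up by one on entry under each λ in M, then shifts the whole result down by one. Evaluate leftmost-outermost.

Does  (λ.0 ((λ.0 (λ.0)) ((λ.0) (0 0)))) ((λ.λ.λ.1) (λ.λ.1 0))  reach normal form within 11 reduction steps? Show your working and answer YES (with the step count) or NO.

  start: (λ.0 ((λ.0 (λ.0)) ((λ.0) (0 0)))) ((λ.λ.λ.1) (λ.λ.1 0))
  [1] (λ.λ.λ.1) (λ.λ.1 0) ((λ.0 (λ.0)) ((λ.0) ((λ.λ.λ.1) (λ.λ.1 0) ((λ.λ.λ.1) (λ.λ.1 0)))))
  [2] (λ.λ.1) ((λ.0 (λ.0)) ((λ.0) ((λ.λ.λ.1) (λ.λ.1 0) ((λ.λ.λ.1) (λ.λ.1 0)))))
  [3] λ.(λ.0 (λ.0)) ((λ.0) ((λ.λ.λ.1) (λ.λ.1 0) ((λ.λ.λ.1) (λ.λ.1 0))))
  [4] λ.(λ.0) ((λ.λ.λ.1) (λ.λ.1 0) ((λ.λ.λ.1) (λ.λ.1 0))) (λ.0)
  [5] λ.(λ.λ.λ.1) (λ.λ.1 0) ((λ.λ.λ.1) (λ.λ.1 0)) (λ.0)
  [6] λ.(λ.λ.1) ((λ.λ.λ.1) (λ.λ.1 0)) (λ.0)
  [7] λ.(λ.(λ.λ.λ.1) (λ.λ.1 0)) (λ.0)
  [8] λ.(λ.λ.λ.1) (λ.λ.1 0)
  [9] λ.λ.λ.1

Answer: YES — reaches normal form λ.λ.λ.1 in 9 ≤ 11 steps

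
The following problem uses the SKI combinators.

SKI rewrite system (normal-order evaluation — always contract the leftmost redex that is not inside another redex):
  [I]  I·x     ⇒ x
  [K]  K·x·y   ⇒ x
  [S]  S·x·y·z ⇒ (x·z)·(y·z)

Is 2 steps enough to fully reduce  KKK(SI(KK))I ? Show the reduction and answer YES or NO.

Answer: YES — reaches normal form SI(KK) in 2 ≤ 2 steps

Derivation:
  start: KKK(SI(KK))I
  [1] K(SI(KK))I
  [2] SI(KK)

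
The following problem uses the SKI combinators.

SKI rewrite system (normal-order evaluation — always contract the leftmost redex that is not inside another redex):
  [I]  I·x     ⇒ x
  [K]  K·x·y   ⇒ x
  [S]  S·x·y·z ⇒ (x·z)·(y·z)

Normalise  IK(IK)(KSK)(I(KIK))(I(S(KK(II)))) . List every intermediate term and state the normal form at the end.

Answer: normal form = I  (in 6 steps)

Reduction:
  start: IK(IK)(KSK)(I(KIK))(I(S(KK(II))))
  →1  K(IK)(KSK)(I(KIK))(I(S(KK(II))))
  →2  IK(I(KIK))(I(S(KK(II))))
  →3  K(I(KIK))(I(S(KK(II))))
  →4  I(KIK)
  →5  KIK
  →6  I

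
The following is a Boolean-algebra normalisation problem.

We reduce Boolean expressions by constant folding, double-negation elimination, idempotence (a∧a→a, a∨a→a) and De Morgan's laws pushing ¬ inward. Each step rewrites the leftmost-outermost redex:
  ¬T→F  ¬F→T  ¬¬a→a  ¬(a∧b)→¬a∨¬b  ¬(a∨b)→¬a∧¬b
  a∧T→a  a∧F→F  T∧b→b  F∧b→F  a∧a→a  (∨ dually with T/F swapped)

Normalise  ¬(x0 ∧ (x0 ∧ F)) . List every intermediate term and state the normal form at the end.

Answer: normal form = T  (in 5 steps)

Working:
  start: ¬(x0 ∧ (x0 ∧ F))
  step 1: ¬x0 ∨ ¬(x0 ∧ F)
  step 2: ¬x0 ∨ (¬x0 ∨ ¬F)
  step 3: ¬x0 ∨ (¬x0 ∨ T)
  step 4: ¬x0 ∨ T
  step 5: T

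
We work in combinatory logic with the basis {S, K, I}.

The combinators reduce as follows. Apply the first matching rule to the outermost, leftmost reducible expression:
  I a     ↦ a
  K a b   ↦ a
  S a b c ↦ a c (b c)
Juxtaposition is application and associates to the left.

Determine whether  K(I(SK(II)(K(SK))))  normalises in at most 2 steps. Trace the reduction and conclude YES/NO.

Answer: NO — after 2 steps the term is K(K(K(SK))(II(K(SK)))), not yet normal

Working:
  start: K(I(SK(II)(K(SK))))
  step 1: K(SK(II)(K(SK)))
  step 2: K(K(K(SK))(II(K(SK))))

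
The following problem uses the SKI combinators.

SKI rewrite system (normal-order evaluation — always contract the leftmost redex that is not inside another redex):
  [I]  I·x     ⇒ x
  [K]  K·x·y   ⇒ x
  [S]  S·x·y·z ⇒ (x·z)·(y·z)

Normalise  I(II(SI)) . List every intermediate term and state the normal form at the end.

Answer: normal form = SI  (in 3 steps)

Reduction:
  start: I(II(SI))
  →1  II(SI)
  →2  I(SI)
  →3  SI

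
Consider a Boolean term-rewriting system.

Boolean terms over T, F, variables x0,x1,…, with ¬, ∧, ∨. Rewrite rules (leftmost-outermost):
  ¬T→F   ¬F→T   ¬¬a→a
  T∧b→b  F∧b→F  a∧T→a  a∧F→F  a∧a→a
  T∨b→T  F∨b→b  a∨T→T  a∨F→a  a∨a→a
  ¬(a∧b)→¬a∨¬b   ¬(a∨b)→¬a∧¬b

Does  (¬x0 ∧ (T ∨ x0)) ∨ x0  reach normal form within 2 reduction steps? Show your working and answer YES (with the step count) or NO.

  start: (¬x0 ∧ (T ∨ x0)) ∨ x0
  step 1: (¬x0 ∧ T) ∨ x0
  step 2: ¬x0 ∨ x0

Answer: YES — reaches normal form ¬x0 ∨ x0 in 2 ≤ 2 steps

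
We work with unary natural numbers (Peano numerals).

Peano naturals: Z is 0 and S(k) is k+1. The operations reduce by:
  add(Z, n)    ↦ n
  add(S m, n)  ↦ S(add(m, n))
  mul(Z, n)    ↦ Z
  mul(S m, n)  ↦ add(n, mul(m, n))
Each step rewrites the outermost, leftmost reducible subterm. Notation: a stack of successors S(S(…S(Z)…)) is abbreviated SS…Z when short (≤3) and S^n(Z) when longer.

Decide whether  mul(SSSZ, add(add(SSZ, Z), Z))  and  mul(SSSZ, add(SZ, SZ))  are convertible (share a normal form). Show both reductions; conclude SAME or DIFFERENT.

Term A:
  start: mul(SSSZ, add(add(SSZ, Z), Z))
  →1  add(add(add(SSZ, Z), Z), mul(SSZ, add(add(SSZ, Z), Z)))
  →2  add(add(S(add(SZ, Z)), Z), mul(SSZ, add(add(SSZ, Z), Z)))
  →3  add(S(add(add(SZ, Z), Z)), mul(SSZ, add(add(SSZ, Z), Z)))
  →4  S(add(add(add(SZ, Z), Z), mul(SSZ, add(add(SSZ, Z), Z))))
  →5  S(add(add(S(add(Z, Z)), Z), mul(SSZ, add(add(SSZ, Z), Z))))
  →6  S(add(S(add(add(Z, Z), Z)), mul(SSZ, add(add(SSZ, Z), Z))))
  →7  S(S(add(add(add(Z, Z), Z), mul(SSZ, add(add(SSZ, Z), Z)))))
  →8  S(S(add(add(Z, Z), mul(SSZ, add(add(SSZ, Z), Z)))))
  →9  S(S(add(Z, mul(SSZ, add(add(SSZ, Z), Z)))))
  →10  S(S(mul(SSZ, add(add(SSZ, Z), Z))))
  →11  S(S(add(add(add(SSZ, Z), Z), mul(SZ, add(add(SSZ, Z), Z)))))
  →12  S(S(add(add(S(add(SZ, Z)), Z), mul(SZ, add(add(SSZ, Z), Z)))))
  →13  S(S(add(S(add(add(SZ, Z), Z)), mul(SZ, add(add(SSZ, Z), Z)))))
  →14  S(S(S(add(add(add(SZ, Z), Z), mul(SZ, add(add(SSZ, Z), Z))))))
  →15  S(S(S(add(add(S(add(Z, Z)), Z), mul(SZ, add(add(SSZ, Z), Z))))))
  →16  S(S(S(add(S(add(add(Z, Z), Z)), mul(SZ, add(add(SSZ, Z), Z))))))
  →17  S(S(S(S(add(add(add(Z, Z), Z), mul(SZ, add(add(SSZ, Z), Z)))))))
  →18  S(S(S(S(add(add(Z, Z), mul(SZ, add(add(SSZ, Z), Z)))))))
  →19  S(S(S(S(add(Z, mul(SZ, add(add(SSZ, Z), Z)))))))
  →20  S(S(S(S(mul(SZ, add(add(SSZ, Z), Z))))))
  →21  S(S(S(S(add(add(add(SSZ, Z), Z), mul(Z, add(add(SSZ, Z), Z)))))))
  →22  S(S(S(S(add(add(S(add(SZ, Z)), Z), mul(Z, add(add(SSZ, Z), Z)))))))
  →23  S(S(S(S(add(S(add(add(SZ, Z), Z)), mul(Z, add(add(SSZ, Z), Z)))))))
  →24  S(S(S(S(S(add(add(add(SZ, Z), Z), mul(Z, add(add(SSZ, Z), Z))))))))
  →25  S(S(S(S(S(add(add(S(add(Z, Z)), Z), mul(Z, add(add(SSZ, Z), Z))))))))
  →26  S(S(S(S(S(add(S(add(add(Z, Z), Z)), mul(Z, add(add(SSZ, Z), Z))))))))
  →27  S(S(S(S(S(S(add(add(add(Z, Z), Z), mul(Z, add(add(SSZ, Z), Z)))))))))
  →28  S(S(S(S(S(S(add(add(Z, Z), mul(Z, add(add(SSZ, Z), Z)))))))))
  →29  S(S(S(S(S(S(add(Z, mul(Z, add(add(SSZ, Z), Z)))))))))
  →30  S(S(S(S(S(S(mul(Z, add(add(SSZ, Z), Z))))))))
  →31  S^6(Z)

Term B:
  start: mul(SSSZ, add(SZ, SZ))
  →1  add(add(SZ, SZ), mul(SSZ, add(SZ, SZ)))
  →2  add(S(add(Z, SZ)), mul(SSZ, add(SZ, SZ)))
  →3  S(add(add(Z, SZ), mul(SSZ, add(SZ, SZ))))
  →4  S(add(SZ, mul(SSZ, add(SZ, SZ))))
  →5  S(S(add(Z, mul(SSZ, add(SZ, SZ)))))
  →6  S(S(mul(SSZ, add(SZ, SZ))))
  →7  S(S(add(add(SZ, SZ), mul(SZ, add(SZ, SZ)))))
  →8  S(S(add(S(add(Z, SZ)), mul(SZ, add(SZ, SZ)))))
  →9  S(S(S(add(add(Z, SZ), mul(SZ, add(SZ, SZ))))))
  →10  S(S(S(add(SZ, mul(SZ, add(SZ, SZ))))))
  →11  S(S(S(S(add(Z, mul(SZ, add(SZ, SZ)))))))
  →12  S(S(S(S(mul(SZ, add(SZ, SZ))))))
  →13  S(S(S(S(add(add(SZ, SZ), mul(Z, add(SZ, SZ)))))))
  →14  S(S(S(S(add(S(add(Z, SZ)), mul(Z, add(SZ, SZ)))))))
  →15  S(S(S(S(S(add(add(Z, SZ), mul(Z, add(SZ, SZ))))))))
  →16  S(S(S(S(S(add(SZ, mul(Z, add(SZ, SZ))))))))
  →17  S(S(S(S(S(S(add(Z, mul(Z, add(SZ, SZ)))))))))
  →18  S(S(S(S(S(S(mul(Z, add(SZ, SZ))))))))
  →19  S^6(Z)

Answer: SAME — A ⇓ S^6(Z), B ⇓ S^6(Z)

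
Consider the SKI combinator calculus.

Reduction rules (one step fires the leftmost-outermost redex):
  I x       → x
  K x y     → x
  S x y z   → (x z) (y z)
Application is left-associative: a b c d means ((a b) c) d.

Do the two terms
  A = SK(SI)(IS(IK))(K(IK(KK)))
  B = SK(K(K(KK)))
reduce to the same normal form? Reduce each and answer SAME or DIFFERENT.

Term A:
  start: SK(SI)(IS(IK))(K(IK(KK)))
  step 1: K(IS(IK))(SI(IS(IK)))(K(IK(KK)))
  step 2: IS(IK)(K(IK(KK)))
  step 3: S(IK)(K(IK(KK)))
  step 4: SK(K(IK(KK)))
  step 5: SK(K(K(KK)))

Term B:
  start: SK(K(K(KK)))

Answer: SAME — A ⇓ SK(K(K(KK))), B ⇓ SK(K(K(KK)))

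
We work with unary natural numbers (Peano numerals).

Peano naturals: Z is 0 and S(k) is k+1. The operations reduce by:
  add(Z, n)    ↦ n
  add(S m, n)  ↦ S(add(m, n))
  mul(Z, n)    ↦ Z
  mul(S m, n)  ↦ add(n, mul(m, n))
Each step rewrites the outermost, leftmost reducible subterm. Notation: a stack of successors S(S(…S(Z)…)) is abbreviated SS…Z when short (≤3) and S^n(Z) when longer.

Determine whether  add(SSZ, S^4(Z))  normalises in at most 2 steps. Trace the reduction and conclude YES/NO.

Answer: NO — after 2 steps the term is S(S(add(Z, S^4(Z)))), not yet normal

Working:
  start: add(SSZ, S^4(Z))
  [1] S(add(SZ, S^4(Z)))
  [2] S(S(add(Z, S^4(Z))))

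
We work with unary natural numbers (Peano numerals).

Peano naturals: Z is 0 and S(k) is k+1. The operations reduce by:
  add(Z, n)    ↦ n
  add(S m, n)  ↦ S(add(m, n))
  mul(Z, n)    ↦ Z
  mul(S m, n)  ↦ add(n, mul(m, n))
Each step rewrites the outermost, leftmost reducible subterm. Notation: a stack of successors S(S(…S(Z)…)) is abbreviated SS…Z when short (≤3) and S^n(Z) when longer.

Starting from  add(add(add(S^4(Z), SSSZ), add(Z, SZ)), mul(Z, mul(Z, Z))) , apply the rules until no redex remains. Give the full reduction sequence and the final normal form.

Answer: normal form = S^8(Z)  (in 24 steps)

Working:
  start: add(add(add(S^4(Z), SSSZ), add(Z, SZ)), mul(Z, mul(Z, Z)))
  →1  add(add(S(add(SSSZ, SSSZ)), add(Z, SZ)), mul(Z, mul(Z, Z)))
  →2  add(S(add(add(SSSZ, SSSZ), add(Z, SZ))), mul(Z, mul(Z, Z)))
  →3  S(add(add(add(SSSZ, SSSZ), add(Z, SZ)), mul(Z, mul(Z, Z))))
  →4  S(add(add(S(add(SSZ, SSSZ)), add(Z, SZ)), mul(Z, mul(Z, Z))))
  →5  S(add(S(add(add(SSZ, SSSZ), add(Z, SZ))), mul(Z, mul(Z, Z))))
  →6  S(S(add(add(add(SSZ, SSSZ), add(Z, SZ)), mul(Z, mul(Z, Z)))))
  →7  S(S(add(add(S(add(SZ, SSSZ)), add(Z, SZ)), mul(Z, mul(Z, Z)))))
  →8  S(S(add(S(add(add(SZ, SSSZ), add(Z, SZ))), mul(Z, mul(Z, Z)))))
  →9  S(S(S(add(add(add(SZ, SSSZ), add(Z, SZ)), mul(Z, mul(Z, Z))))))
  →10  S(S(S(add(add(S(add(Z, SSSZ)), add(Z, SZ)), mul(Z, mul(Z, Z))))))
  →11  S(S(S(add(S(add(add(Z, SSSZ), add(Z, SZ))), mul(Z, mul(Z, Z))))))
  →12  S(S(S(S(add(add(add(Z, SSSZ), add(Z, SZ)), mul(Z, mul(Z, Z)))))))
  →13  S(S(S(S(add(add(SSSZ, add(Z, SZ)), mul(Z, mul(Z, Z)))))))
  →14  S(S(S(S(add(S(add(SSZ, add(Z, SZ))), mul(Z, mul(Z, Z)))))))
  →15  S(S(S(S(S(add(add(SSZ, add(Z, SZ)), mul(Z, mul(Z, Z))))))))
  →16  S(S(S(S(S(add(S(add(SZ, add(Z, SZ))), mul(Z, mul(Z, Z))))))))
  →17  S(S(S(S(S(S(add(add(SZ, add(Z, SZ)), mul(Z, mul(Z, Z)))))))))
  →18  S(S(S(S(S(S(add(S(add(Z, add(Z, SZ))), mul(Z, mul(Z, Z)))))))))
  →19  S(S(S(S(S(S(S(add(add(Z, add(Z, SZ)), mul(Z, mul(Z, Z))))))))))
  →20  S(S(S(S(S(S(S(add(add(Z, SZ), mul(Z, mul(Z, Z))))))))))
  →21  S(S(S(S(S(S(S(add(SZ, mul(Z, mul(Z, Z))))))))))
  →22  S(S(S(S(S(S(S(S(add(Z, mul(Z, mul(Z, Z)))))))))))
  →23  S(S(S(S(S(S(S(S(mul(Z, mul(Z, Z))))))))))
  →24  S^8(Z)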